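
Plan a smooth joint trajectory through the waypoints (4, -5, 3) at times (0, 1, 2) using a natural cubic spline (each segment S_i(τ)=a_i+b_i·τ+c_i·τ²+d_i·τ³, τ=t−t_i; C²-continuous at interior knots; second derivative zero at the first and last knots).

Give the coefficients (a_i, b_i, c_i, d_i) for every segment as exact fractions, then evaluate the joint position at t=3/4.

  seg 0: a=4 b=-53/4 c=0 d=17/4
  seg 1: a=-5 b=-1/2 c=51/4 d=-17/4
S(3/4) = -1061/256

Δ: Δ0=-9, Δ1=8
row 1: diag=4, rhs=102; c'=1/4, d'=51/2
back: M1=51/2
M: M0=0, M1=51/2, M2=0
seg 0: a=4, c=M0/2=0, d=(M1−M0)/(6·1)=17/4, b=Δ0−h0·(2M0+M1)/6=-53/4
seg 1: a=-5, c=M1/2=51/4, d=(M2−M1)/(6·1)=-17/4, b=Δ1−h1·(2M1+M2)/6=-1/2
t_q=3/4 → seg 0, τ=3/4; S=4+-53/4·τ+0·τ²+17/4·τ³=-1061/256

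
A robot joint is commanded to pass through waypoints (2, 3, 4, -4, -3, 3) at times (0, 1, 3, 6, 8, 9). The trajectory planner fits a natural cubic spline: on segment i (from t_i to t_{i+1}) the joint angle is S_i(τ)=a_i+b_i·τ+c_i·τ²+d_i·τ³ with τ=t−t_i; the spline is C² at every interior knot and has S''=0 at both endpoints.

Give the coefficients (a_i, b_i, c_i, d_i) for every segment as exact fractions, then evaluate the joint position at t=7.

  seg 0: a=2 b=7987/8436 c=0 d=449/8436
  seg 1: a=3 b=4667/4218 c=449/2812 d=-3905/16872
  seg 2: a=4 b=-2177/2109 c=-864/703 d=13/57
  seg 3: a=-4 b=-4742/2109 c=579/703 d=4645/16872
  seg 4: a=-3 b=18347/4218 c=6961/2812 d=-6961/8436
S(7) = -28961/5624

Δ: Δ0=1, Δ1=1/2, Δ2=-8/3, Δ3=1/2, Δ4=6
row 1: diag=6, rhs=-3; c'=1/3, d'=-1/2
row 2: denom=10−2·1/3=28/3; d'=(-19−2·-1/2)/(28/3)=-27/14
row 3: denom=10−3·9/28=253/28; d'=(19−3·-27/14)/(253/28)=694/253
row 4: denom=6−2·56/253=1406/253; d'=(33−2·694/253)/(1406/253)=6961/1406
back: M4=6961/1406
back: M3=694/253−56/253·6961/1406=1158/703
back: M2=-27/14−9/28·1158/703=-1728/703
back: M1=-1/2−1/3·-1728/703=449/1406
M: M0=0, M1=449/1406, M2=-1728/703, M3=1158/703, M4=6961/1406, M5=0
seg 0: a=2, c=M0/2=0, d=(M1−M0)/(6·1)=449/8436, b=Δ0−h0·(2M0+M1)/6=7987/8436
seg 1: a=3, c=M1/2=449/2812, d=(M2−M1)/(6·2)=-3905/16872, b=Δ1−h1·(2M1+M2)/6=4667/4218
seg 2: a=4, c=M2/2=-864/703, d=(M3−M2)/(6·3)=13/57, b=Δ2−h2·(2M2+M3)/6=-2177/2109
seg 3: a=-4, c=M3/2=579/703, d=(M4−M3)/(6·2)=4645/16872, b=Δ3−h3·(2M3+M4)/6=-4742/2109
seg 4: a=-3, c=M4/2=6961/2812, d=(M5−M4)/(6·1)=-6961/8436, b=Δ4−h4·(2M4+M5)/6=18347/4218
t_q=7 → seg 3, τ=1; S=-4+-4742/2109·τ+579/703·τ²+4645/16872·τ³=-28961/5624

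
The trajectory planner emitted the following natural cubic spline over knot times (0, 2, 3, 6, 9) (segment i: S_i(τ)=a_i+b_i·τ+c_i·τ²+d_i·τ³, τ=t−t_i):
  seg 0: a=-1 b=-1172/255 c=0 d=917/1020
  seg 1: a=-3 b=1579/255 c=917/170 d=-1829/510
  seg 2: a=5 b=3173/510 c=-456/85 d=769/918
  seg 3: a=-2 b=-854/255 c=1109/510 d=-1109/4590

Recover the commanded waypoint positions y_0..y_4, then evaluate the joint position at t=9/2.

y_0=-1 y_1=-3 y_2=5 y_3=-2 y_4=1
S(9/2) = 6921/1360

y_0 = S_0(0) = a_0 = -1
y_1 = S_1(0) = a_1 = -3
y_2 = S_2(0) = a_2 = 5
y_3 = S_3(0) = a_3 = -2
y_4 = S_3(3) = 1
t_q=9/2 is in segment 2 (τ=3/2); S_2(τ)=6921/1360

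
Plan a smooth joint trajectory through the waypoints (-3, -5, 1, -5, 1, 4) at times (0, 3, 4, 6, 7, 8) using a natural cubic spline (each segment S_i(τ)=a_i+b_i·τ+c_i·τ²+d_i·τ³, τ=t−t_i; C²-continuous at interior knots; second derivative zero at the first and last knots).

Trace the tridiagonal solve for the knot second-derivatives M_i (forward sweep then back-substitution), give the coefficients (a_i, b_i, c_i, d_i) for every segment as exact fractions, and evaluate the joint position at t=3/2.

Δ: Δ0=-2/3, Δ1=6, Δ2=-3, Δ3=6, Δ4=3
row 1: diag=8, rhs=40; c'=1/8, d'=5
row 2: denom=6−1·1/8=47/8; d'=(-54−1·5)/(47/8)=-472/47
row 3: denom=6−2·16/47=250/47; d'=(54−2·-472/47)/(250/47)=1741/125
row 4: denom=4−1·47/250=953/250; d'=(-18−1·1741/125)/(953/250)=-7982/953
back: M4=-7982/953
back: M3=1741/125−47/250·-7982/953=14774/953
back: M2=-472/47−16/47·14774/953=-14600/953
back: M1=5−1/8·-14600/953=6590/953
M: M0=0, M1=6590/953, M2=-14600/953, M3=14774/953, M4=-7982/953, M5=0
seg 0: a=-3, c=M0/2=0, d=(M1−M0)/(6·3)=3295/8577, b=Δ0−h0·(2M0+M1)/6=-11791/2859
seg 1: a=-5, c=M1/2=3295/953, d=(M2−M1)/(6·1)=-10595/2859, b=Δ1−h1·(2M1+M2)/6=17864/2859
seg 2: a=1, c=M2/2=-7300/953, d=(M3−M2)/(6·2)=14687/5718, b=Δ2−h2·(2M2+M3)/6=5849/2859
seg 3: a=-5, c=M3/2=7387/953, d=(M4−M3)/(6·1)=-11378/2859, b=Δ3−h3·(2M3+M4)/6=6371/2859
seg 4: a=1, c=M4/2=-3991/953, d=(M5−M4)/(6·1)=3991/2859, b=Δ4−h4·(2M4+M5)/6=16559/2859
t_q=3/2 → seg 0, τ=3/2; S=-3+-11791/2859·τ+0·τ²+3295/8577·τ³=-60151/7624

  seg 0: a=-3 b=-11791/2859 c=0 d=3295/8577
  seg 1: a=-5 b=17864/2859 c=3295/953 d=-10595/2859
  seg 2: a=1 b=5849/2859 c=-7300/953 d=14687/5718
  seg 3: a=-5 b=6371/2859 c=7387/953 d=-11378/2859
  seg 4: a=1 b=16559/2859 c=-3991/953 d=3991/2859
S(3/2) = -60151/7624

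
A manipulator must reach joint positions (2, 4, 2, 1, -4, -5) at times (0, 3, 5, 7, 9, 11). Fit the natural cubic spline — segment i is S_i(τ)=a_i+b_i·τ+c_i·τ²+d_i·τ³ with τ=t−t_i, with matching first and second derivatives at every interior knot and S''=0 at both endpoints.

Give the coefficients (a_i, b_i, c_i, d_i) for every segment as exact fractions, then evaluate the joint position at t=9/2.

  seg 0: a=2 b=823/636 c=0 d=-133/1908
  seg 1: a=4 b=-187/318 c=-133/212 d=67/318
  seg 2: a=2 b=-181/318 c=135/212 d=-383/1272
  seg 3: a=1 b=-260/159 c=-62/53 d=469/1272
  seg 4: a=-4 b=-601/318 c=221/212 d=-221/1272
S(9/2) = 1025/424

Δ: Δ0=2/3, Δ1=-1, Δ2=-1/2, Δ3=-5/2, Δ4=-1/2
row 1: diag=10, rhs=-10; c'=1/5, d'=-1
row 2: denom=8−2·1/5=38/5; d'=(3−2·-1)/(38/5)=25/38
row 3: denom=8−2·5/19=142/19; d'=(-12−2·25/38)/(142/19)=-253/142
row 4: denom=8−2·19/71=530/71; d'=(12−2·-253/142)/(530/71)=221/106
back: M4=221/106
back: M3=-253/142−19/71·221/106=-124/53
back: M2=25/38−5/19·-124/53=135/106
back: M1=-1−1/5·135/106=-133/106
M: M0=0, M1=-133/106, M2=135/106, M3=-124/53, M4=221/106, M5=0
seg 0: a=2, c=M0/2=0, d=(M1−M0)/(6·3)=-133/1908, b=Δ0−h0·(2M0+M1)/6=823/636
seg 1: a=4, c=M1/2=-133/212, d=(M2−M1)/(6·2)=67/318, b=Δ1−h1·(2M1+M2)/6=-187/318
seg 2: a=2, c=M2/2=135/212, d=(M3−M2)/(6·2)=-383/1272, b=Δ2−h2·(2M2+M3)/6=-181/318
seg 3: a=1, c=M3/2=-62/53, d=(M4−M3)/(6·2)=469/1272, b=Δ3−h3·(2M3+M4)/6=-260/159
seg 4: a=-4, c=M4/2=221/212, d=(M5−M4)/(6·2)=-221/1272, b=Δ4−h4·(2M4+M5)/6=-601/318
t_q=9/2 → seg 1, τ=3/2; S=4+-187/318·τ+-133/212·τ²+67/318·τ³=1025/424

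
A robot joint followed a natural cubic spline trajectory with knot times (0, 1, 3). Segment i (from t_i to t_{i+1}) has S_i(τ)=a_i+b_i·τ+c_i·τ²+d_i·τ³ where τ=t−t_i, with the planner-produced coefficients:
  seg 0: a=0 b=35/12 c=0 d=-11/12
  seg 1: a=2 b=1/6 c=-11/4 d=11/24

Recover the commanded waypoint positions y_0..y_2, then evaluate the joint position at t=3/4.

y_0 = S_0(0) = a_0 = 0
y_1 = S_1(0) = a_1 = 2
y_2 = S_1(2) = -5
t_q=3/4 is in segment 0 (τ=3/4); S_0(τ)=461/256

y_0=0 y_1=2 y_2=-5
S(3/4) = 461/256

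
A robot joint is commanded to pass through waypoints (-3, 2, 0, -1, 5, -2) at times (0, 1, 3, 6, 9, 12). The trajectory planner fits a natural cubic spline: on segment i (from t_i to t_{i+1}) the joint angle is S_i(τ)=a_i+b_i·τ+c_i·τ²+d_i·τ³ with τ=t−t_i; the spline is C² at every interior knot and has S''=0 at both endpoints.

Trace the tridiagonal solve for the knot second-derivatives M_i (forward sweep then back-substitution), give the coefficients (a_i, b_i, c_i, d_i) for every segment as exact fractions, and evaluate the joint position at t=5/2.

Δ: Δ0=5, Δ1=-1, Δ2=-1/3, Δ3=2, Δ4=-7/3
row 1: diag=6, rhs=-36; c'=1/3, d'=-6
row 2: denom=10−2·1/3=28/3; d'=(4−2·-6)/(28/3)=12/7
row 3: denom=12−3·9/28=309/28; d'=(14−3·12/7)/(309/28)=248/309
row 4: denom=12−3·28/103=1152/103; d'=(-26−3·248/309)/(1152/103)=-1463/576
back: M4=-1463/576
back: M3=248/309−28/103·-1463/576=215/144
back: M2=12/7−9/28·215/144=79/64
back: M1=-6−1/3·79/64=-1231/192
M: M0=0, M1=-1231/192, M2=79/64, M3=215/144, M4=-1463/576, M5=0
seg 0: a=-3, c=M0/2=0, d=(M1−M0)/(6·1)=-1231/1152, b=Δ0−h0·(2M0+M1)/6=6991/1152
seg 1: a=2, c=M1/2=-1231/384, d=(M2−M1)/(6·2)=367/576, b=Δ1−h1·(2M1+M2)/6=1649/576
seg 2: a=0, c=M2/2=79/128, d=(M3−M2)/(6·3)=149/10368, b=Δ2−h2·(2M2+M3)/6=-1333/576
seg 3: a=-1, c=M3/2=215/288, d=(M4−M3)/(6·3)=-2323/10368, b=Δ3−h3·(2M3+M4)/6=2047/1152
seg 4: a=5, c=M4/2=-1463/1152, d=(M5−M4)/(6·3)=1463/10368, b=Δ4−h4·(2M4+M5)/6=119/576
t_q=5/2 → seg 1, τ=3/2; S=2+1649/576·τ+-1231/384·τ²+367/576·τ³=473/384

  seg 0: a=-3 b=6991/1152 c=0 d=-1231/1152
  seg 1: a=2 b=1649/576 c=-1231/384 d=367/576
  seg 2: a=0 b=-1333/576 c=79/128 d=149/10368
  seg 3: a=-1 b=2047/1152 c=215/288 d=-2323/10368
  seg 4: a=5 b=119/576 c=-1463/1152 d=1463/10368
S(5/2) = 473/384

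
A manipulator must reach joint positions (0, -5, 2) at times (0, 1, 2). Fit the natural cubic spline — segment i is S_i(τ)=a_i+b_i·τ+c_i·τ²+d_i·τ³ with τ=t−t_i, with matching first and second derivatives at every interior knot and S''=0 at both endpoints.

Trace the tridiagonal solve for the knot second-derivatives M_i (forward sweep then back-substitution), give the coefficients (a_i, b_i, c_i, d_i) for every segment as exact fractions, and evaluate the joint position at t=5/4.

  seg 0: a=0 b=-8 c=0 d=3
  seg 1: a=-5 b=1 c=9 d=-3
S(5/4) = -271/64

Δ: Δ0=-5, Δ1=7
row 1: diag=4, rhs=72; c'=1/4, d'=18
back: M1=18
M: M0=0, M1=18, M2=0
seg 0: a=0, c=M0/2=0, d=(M1−M0)/(6·1)=3, b=Δ0−h0·(2M0+M1)/6=-8
seg 1: a=-5, c=M1/2=9, d=(M2−M1)/(6·1)=-3, b=Δ1−h1·(2M1+M2)/6=1
t_q=5/4 → seg 1, τ=1/4; S=-5+1·τ+9·τ²+-3·τ³=-271/64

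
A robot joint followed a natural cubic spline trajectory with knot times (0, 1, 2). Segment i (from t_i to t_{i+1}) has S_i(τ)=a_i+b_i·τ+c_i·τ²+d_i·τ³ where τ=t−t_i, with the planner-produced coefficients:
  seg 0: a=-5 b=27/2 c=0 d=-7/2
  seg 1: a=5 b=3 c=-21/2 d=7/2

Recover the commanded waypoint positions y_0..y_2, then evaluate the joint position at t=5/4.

y_0 = S_0(0) = a_0 = -5
y_1 = S_1(0) = a_1 = 5
y_2 = S_1(1) = 1
t_q=5/4 is in segment 1 (τ=1/4); S_1(τ)=659/128

y_0=-5 y_1=5 y_2=1
S(5/4) = 659/128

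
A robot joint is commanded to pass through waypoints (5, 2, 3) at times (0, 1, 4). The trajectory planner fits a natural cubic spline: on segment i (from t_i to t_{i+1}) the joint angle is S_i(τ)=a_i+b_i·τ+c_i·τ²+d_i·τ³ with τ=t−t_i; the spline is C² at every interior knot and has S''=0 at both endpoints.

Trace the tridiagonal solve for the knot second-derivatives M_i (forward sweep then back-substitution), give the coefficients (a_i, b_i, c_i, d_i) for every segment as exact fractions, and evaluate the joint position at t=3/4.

  seg 0: a=5 b=-41/12 c=0 d=5/12
  seg 1: a=2 b=-13/6 c=5/4 d=-5/36
S(3/4) = 669/256

Δ: Δ0=-3, Δ1=1/3
row 1: diag=8, rhs=20; c'=3/8, d'=5/2
back: M1=5/2
M: M0=0, M1=5/2, M2=0
seg 0: a=5, c=M0/2=0, d=(M1−M0)/(6·1)=5/12, b=Δ0−h0·(2M0+M1)/6=-41/12
seg 1: a=2, c=M1/2=5/4, d=(M2−M1)/(6·3)=-5/36, b=Δ1−h1·(2M1+M2)/6=-13/6
t_q=3/4 → seg 0, τ=3/4; S=5+-41/12·τ+0·τ²+5/12·τ³=669/256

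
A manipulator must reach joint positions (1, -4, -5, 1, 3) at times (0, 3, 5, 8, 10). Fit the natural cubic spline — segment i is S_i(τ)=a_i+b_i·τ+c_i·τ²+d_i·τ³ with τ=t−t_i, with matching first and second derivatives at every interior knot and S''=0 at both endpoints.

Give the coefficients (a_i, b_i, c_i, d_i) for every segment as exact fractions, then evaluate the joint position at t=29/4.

Δ: Δ0=-5/3, Δ1=-1/2, Δ2=2, Δ3=1
row 1: diag=10, rhs=7; c'=1/5, d'=7/10
row 2: denom=10−2·1/5=48/5; d'=(15−2·7/10)/(48/5)=17/12
row 3: denom=10−3·5/16=145/16; d'=(-6−3·17/12)/(145/16)=-164/145
back: M3=-164/145
back: M2=17/12−5/16·-164/145=154/87
back: M1=7/10−1/5·154/87=301/870
M: M0=0, M1=301/870, M2=154/87, M3=-164/145, M4=0
seg 0: a=1, c=M0/2=0, d=(M1−M0)/(6·3)=301/15660, b=Δ0−h0·(2M0+M1)/6=-1067/580
seg 1: a=-4, c=M1/2=301/1740, d=(M2−M1)/(6·2)=413/3480, b=Δ1−h1·(2M1+M2)/6=-383/290
seg 2: a=-5, c=M2/2=77/87, d=(M3−M2)/(6·3)=-631/3915, b=Δ2−h2·(2M2+M3)/6=346/435
seg 3: a=1, c=M3/2=-82/145, d=(M4−M3)/(6·2)=41/435, b=Δ3−h3·(2M3+M4)/6=763/435
t_q=29/4 → seg 2, τ=9/4; S=-5+346/435·τ+77/87·τ²+-631/3915·τ³=-181/320

  seg 0: a=1 b=-1067/580 c=0 d=301/15660
  seg 1: a=-4 b=-383/290 c=301/1740 d=413/3480
  seg 2: a=-5 b=346/435 c=77/87 d=-631/3915
  seg 3: a=1 b=763/435 c=-82/145 d=41/435
S(29/4) = -181/320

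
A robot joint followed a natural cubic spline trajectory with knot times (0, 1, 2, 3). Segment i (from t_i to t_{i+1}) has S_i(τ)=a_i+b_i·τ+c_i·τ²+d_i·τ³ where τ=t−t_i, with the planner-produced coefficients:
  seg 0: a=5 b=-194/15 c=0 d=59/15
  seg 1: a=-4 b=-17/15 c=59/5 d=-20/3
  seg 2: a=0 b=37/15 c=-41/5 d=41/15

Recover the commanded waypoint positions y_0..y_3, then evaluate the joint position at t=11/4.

y_0=5 y_1=-4 y_2=0 y_3=-3
S(11/4) = -103/64

y_0 = S_0(0) = a_0 = 5
y_1 = S_1(0) = a_1 = -4
y_2 = S_2(0) = a_2 = 0
y_3 = S_2(1) = -3
t_q=11/4 is in segment 2 (τ=3/4); S_2(τ)=-103/64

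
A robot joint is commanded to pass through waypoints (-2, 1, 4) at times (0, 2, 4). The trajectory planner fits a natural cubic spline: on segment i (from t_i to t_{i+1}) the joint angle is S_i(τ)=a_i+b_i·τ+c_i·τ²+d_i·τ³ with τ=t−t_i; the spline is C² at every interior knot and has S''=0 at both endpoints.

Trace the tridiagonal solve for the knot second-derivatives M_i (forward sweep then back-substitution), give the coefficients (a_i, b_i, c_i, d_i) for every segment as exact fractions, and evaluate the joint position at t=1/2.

  seg 0: a=-2 b=3/2 c=0 d=0
  seg 1: a=1 b=3/2 c=0 d=0
S(1/2) = -5/4

Δ: Δ0=3/2, Δ1=3/2
row 1: diag=8, rhs=0; c'=1/4, d'=0
back: M1=0
M: M0=0, M1=0, M2=0
seg 0: a=-2, c=M0/2=0, d=(M1−M0)/(6·2)=0, b=Δ0−h0·(2M0+M1)/6=3/2
seg 1: a=1, c=M1/2=0, d=(M2−M1)/(6·2)=0, b=Δ1−h1·(2M1+M2)/6=3/2
t_q=1/2 → seg 0, τ=1/2; S=-2+3/2·τ+0·τ²+0·τ³=-5/4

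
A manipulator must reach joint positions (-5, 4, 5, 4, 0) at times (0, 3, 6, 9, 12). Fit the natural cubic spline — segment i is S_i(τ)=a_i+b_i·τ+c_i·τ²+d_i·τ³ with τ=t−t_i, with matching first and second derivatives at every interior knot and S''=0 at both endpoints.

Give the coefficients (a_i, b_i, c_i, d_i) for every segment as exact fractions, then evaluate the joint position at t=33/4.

Δ: Δ0=3, Δ1=1/3, Δ2=-1/3, Δ3=-4/3
row 1: diag=12, rhs=-16; c'=1/4, d'=-4/3
row 2: denom=12−3·1/4=45/4; d'=(-4−3·-4/3)/(45/4)=0
row 3: denom=12−3·4/15=56/5; d'=(-6−3·0)/(56/5)=-15/28
back: M3=-15/28
back: M2=0−4/15·-15/28=1/7
back: M1=-4/3−1/4·1/7=-115/84
M: M0=0, M1=-115/84, M2=1/7, M3=-15/28, M4=0
seg 0: a=-5, c=M0/2=0, d=(M1−M0)/(6·3)=-115/1512, b=Δ0−h0·(2M0+M1)/6=619/168
seg 1: a=4, c=M1/2=-115/168, d=(M2−M1)/(6·3)=127/1512, b=Δ1−h1·(2M1+M2)/6=137/84
seg 2: a=5, c=M2/2=1/14, d=(M3−M2)/(6·3)=-19/504, b=Δ2−h2·(2M2+M3)/6=-5/24
seg 3: a=4, c=M3/2=-15/56, d=(M4−M3)/(6·3)=5/168, b=Δ3−h3·(2M3+M4)/6=-67/84
t_q=33/4 → seg 2, τ=9/4; S=5+-5/24·τ+1/14·τ²+-19/504·τ³=15997/3584

  seg 0: a=-5 b=619/168 c=0 d=-115/1512
  seg 1: a=4 b=137/84 c=-115/168 d=127/1512
  seg 2: a=5 b=-5/24 c=1/14 d=-19/504
  seg 3: a=4 b=-67/84 c=-15/56 d=5/168
S(33/4) = 15997/3584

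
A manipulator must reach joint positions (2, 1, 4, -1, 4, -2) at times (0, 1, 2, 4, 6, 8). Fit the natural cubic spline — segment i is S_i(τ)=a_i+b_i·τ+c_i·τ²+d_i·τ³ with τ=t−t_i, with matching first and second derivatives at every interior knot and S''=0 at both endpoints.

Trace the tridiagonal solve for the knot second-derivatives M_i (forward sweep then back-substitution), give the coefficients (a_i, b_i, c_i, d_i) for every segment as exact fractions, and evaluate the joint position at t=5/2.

Δ: Δ0=-1, Δ1=3, Δ2=-5/2, Δ3=5/2, Δ4=-3
row 1: diag=4, rhs=24; c'=1/4, d'=6
row 2: denom=6−1·1/4=23/4; d'=(-33−1·6)/(23/4)=-156/23
row 3: denom=8−2·8/23=168/23; d'=(30−2·-156/23)/(168/23)=167/28
row 4: denom=8−2·23/84=313/42; d'=(-33−2·167/28)/(313/42)=-1887/313
back: M4=-1887/313
back: M3=167/28−23/84·-1887/313=4767/626
back: M2=-156/23−8/23·4767/626=-2952/313
back: M1=6−1/4·-2952/313=2616/313
M: M0=0, M1=2616/313, M2=-2952/313, M3=4767/626, M4=-1887/313, M5=0
seg 0: a=2, c=M0/2=0, d=(M1−M0)/(6·1)=436/313, b=Δ0−h0·(2M0+M1)/6=-749/313
seg 1: a=1, c=M1/2=1308/313, d=(M2−M1)/(6·1)=-928/313, b=Δ1−h1·(2M1+M2)/6=559/313
seg 2: a=4, c=M2/2=-1476/313, d=(M3−M2)/(6·2)=3557/2504, b=Δ2−h2·(2M2+M3)/6=391/313
seg 3: a=-1, c=M3/2=4767/1252, d=(M4−M3)/(6·2)=-2847/2504, b=Δ3−h3·(2M3+M4)/6=-355/626
seg 4: a=4, c=M4/2=-1887/626, d=(M5−M4)/(6·2)=629/1252, b=Δ4−h4·(2M4+M5)/6=319/313
t_q=5/2 → seg 2, τ=1/2; S=4+391/313·τ+-1476/313·τ²+3557/2504·τ³=72581/20032

  seg 0: a=2 b=-749/313 c=0 d=436/313
  seg 1: a=1 b=559/313 c=1308/313 d=-928/313
  seg 2: a=4 b=391/313 c=-1476/313 d=3557/2504
  seg 3: a=-1 b=-355/626 c=4767/1252 d=-2847/2504
  seg 4: a=4 b=319/313 c=-1887/626 d=629/1252
S(5/2) = 72581/20032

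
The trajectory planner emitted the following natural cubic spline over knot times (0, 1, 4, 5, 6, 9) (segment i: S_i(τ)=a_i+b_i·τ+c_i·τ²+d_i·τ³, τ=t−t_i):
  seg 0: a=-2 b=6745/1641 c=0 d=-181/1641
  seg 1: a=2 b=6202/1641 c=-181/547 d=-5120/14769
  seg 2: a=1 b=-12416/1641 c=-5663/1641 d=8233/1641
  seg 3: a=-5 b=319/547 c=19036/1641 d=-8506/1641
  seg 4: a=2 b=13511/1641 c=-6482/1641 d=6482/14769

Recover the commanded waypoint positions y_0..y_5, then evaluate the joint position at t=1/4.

y_0=-2 y_1=2 y_2=1 y_3=-5 y_4=2 y_5=3
S(1/4) = -34103/35008

y_0 = S_0(0) = a_0 = -2
y_1 = S_1(0) = a_1 = 2
y_2 = S_2(0) = a_2 = 1
y_3 = S_3(0) = a_3 = -5
y_4 = S_4(0) = a_4 = 2
y_5 = S_4(3) = 3
t_q=1/4 is in segment 0 (τ=1/4); S_0(τ)=-34103/35008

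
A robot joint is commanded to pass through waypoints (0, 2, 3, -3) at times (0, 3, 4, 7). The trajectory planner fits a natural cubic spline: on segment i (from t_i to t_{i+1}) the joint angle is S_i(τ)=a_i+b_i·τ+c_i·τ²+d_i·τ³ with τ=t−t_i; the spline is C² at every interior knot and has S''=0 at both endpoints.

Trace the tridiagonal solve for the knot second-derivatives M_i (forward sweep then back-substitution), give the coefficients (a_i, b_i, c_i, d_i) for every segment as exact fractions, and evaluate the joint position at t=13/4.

Δ: Δ0=2/3, Δ1=1, Δ2=-2
row 1: diag=8, rhs=2; c'=1/8, d'=1/4
row 2: denom=8−1·1/8=63/8; d'=(-18−1·1/4)/(63/8)=-146/63
back: M2=-146/63
back: M1=1/4−1/8·-146/63=34/63
M: M0=0, M1=34/63, M2=-146/63, M3=0
seg 0: a=0, c=M0/2=0, d=(M1−M0)/(6·3)=17/567, b=Δ0−h0·(2M0+M1)/6=25/63
seg 1: a=2, c=M1/2=17/63, d=(M2−M1)/(6·1)=-10/21, b=Δ1−h1·(2M1+M2)/6=76/63
seg 2: a=3, c=M2/2=-73/63, d=(M3−M2)/(6·3)=73/567, b=Δ2−h2·(2M2+M3)/6=20/63
t_q=13/4 → seg 1, τ=1/4; S=2+76/63·τ+17/63·τ²+-10/21·τ³=1553/672

  seg 0: a=0 b=25/63 c=0 d=17/567
  seg 1: a=2 b=76/63 c=17/63 d=-10/21
  seg 2: a=3 b=20/63 c=-73/63 d=73/567
S(13/4) = 1553/672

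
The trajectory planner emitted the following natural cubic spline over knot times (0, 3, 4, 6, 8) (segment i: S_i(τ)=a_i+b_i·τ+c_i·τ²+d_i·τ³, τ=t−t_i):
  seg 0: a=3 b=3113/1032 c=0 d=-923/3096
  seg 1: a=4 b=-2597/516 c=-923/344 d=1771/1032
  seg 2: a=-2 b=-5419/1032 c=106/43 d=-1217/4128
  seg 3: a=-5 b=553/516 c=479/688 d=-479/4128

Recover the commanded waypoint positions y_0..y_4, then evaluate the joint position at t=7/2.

y_0=3 y_1=4 y_2=-2 y_3=-5 y_4=-1
S(7/2) = 2827/2752

y_0 = S_0(0) = a_0 = 3
y_1 = S_1(0) = a_1 = 4
y_2 = S_2(0) = a_2 = -2
y_3 = S_3(0) = a_3 = -5
y_4 = S_3(2) = -1
t_q=7/2 is in segment 1 (τ=1/2); S_1(τ)=2827/2752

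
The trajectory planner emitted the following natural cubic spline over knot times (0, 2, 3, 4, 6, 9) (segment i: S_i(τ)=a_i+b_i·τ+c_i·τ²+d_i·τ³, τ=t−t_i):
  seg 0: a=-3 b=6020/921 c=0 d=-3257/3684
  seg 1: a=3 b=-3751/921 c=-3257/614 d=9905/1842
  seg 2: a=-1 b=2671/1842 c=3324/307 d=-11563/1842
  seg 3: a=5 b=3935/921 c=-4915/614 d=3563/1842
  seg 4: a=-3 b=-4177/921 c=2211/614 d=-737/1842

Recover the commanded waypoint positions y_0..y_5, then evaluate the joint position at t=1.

y_0=-3 y_1=3 y_2=-1 y_3=5 y_4=-3 y_5=5
S(1) = 3257/1228

y_0 = S_0(0) = a_0 = -3
y_1 = S_1(0) = a_1 = 3
y_2 = S_2(0) = a_2 = -1
y_3 = S_3(0) = a_3 = 5
y_4 = S_4(0) = a_4 = -3
y_5 = S_4(3) = 5
t_q=1 is in segment 0 (τ=1); S_0(τ)=3257/1228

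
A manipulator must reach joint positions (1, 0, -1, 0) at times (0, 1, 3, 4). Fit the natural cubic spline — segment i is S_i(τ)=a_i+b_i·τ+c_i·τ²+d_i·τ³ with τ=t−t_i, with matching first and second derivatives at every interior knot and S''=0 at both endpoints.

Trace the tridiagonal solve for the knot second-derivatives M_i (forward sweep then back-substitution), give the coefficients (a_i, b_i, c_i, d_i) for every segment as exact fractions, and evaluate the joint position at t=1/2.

  seg 0: a=1 b=-1 c=0 d=0
  seg 1: a=0 b=-1 c=0 d=1/8
  seg 2: a=-1 b=1/2 c=3/4 d=-1/4
S(1/2) = 1/2

Δ: Δ0=-1, Δ1=-1/2, Δ2=1
row 1: diag=6, rhs=3; c'=1/3, d'=1/2
row 2: denom=6−2·1/3=16/3; d'=(9−2·1/2)/(16/3)=3/2
back: M2=3/2
back: M1=1/2−1/3·3/2=0
M: M0=0, M1=0, M2=3/2, M3=0
seg 0: a=1, c=M0/2=0, d=(M1−M0)/(6·1)=0, b=Δ0−h0·(2M0+M1)/6=-1
seg 1: a=0, c=M1/2=0, d=(M2−M1)/(6·2)=1/8, b=Δ1−h1·(2M1+M2)/6=-1
seg 2: a=-1, c=M2/2=3/4, d=(M3−M2)/(6·1)=-1/4, b=Δ2−h2·(2M2+M3)/6=1/2
t_q=1/2 → seg 0, τ=1/2; S=1+-1·τ+0·τ²+0·τ³=1/2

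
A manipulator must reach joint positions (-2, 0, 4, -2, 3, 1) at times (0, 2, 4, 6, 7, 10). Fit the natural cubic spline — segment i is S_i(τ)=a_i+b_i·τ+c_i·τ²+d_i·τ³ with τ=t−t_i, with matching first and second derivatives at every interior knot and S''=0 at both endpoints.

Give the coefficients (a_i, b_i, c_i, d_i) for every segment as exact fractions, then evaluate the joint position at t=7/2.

Δ: Δ0=1, Δ1=2, Δ2=-3, Δ3=5, Δ4=-2/3
row 1: diag=8, rhs=6; c'=1/4, d'=3/4
row 2: denom=8−2·1/4=15/2; d'=(-30−2·3/4)/(15/2)=-21/5
row 3: denom=6−2·4/15=82/15; d'=(48−2·-21/5)/(82/15)=423/41
row 4: denom=8−1·15/82=641/82; d'=(-34−1·423/41)/(641/82)=-3634/641
back: M4=-3634/641
back: M3=423/41−15/82·-3634/641=7278/641
back: M2=-21/5−4/15·7278/641=-4633/641
back: M1=3/4−1/4·-4633/641=1639/641
M: M0=0, M1=1639/641, M2=-4633/641, M3=7278/641, M4=-3634/641, M5=0
seg 0: a=-2, c=M0/2=0, d=(M1−M0)/(6·2)=1639/7692, b=Δ0−h0·(2M0+M1)/6=284/1923
seg 1: a=0, c=M1/2=1639/1282, d=(M2−M1)/(6·2)=-1568/1923, b=Δ1−h1·(2M1+M2)/6=5201/1923
seg 2: a=4, c=M2/2=-4633/1282, d=(M3−M2)/(6·2)=11911/7692, b=Δ2−h2·(2M2+M3)/6=-3781/1923
seg 3: a=-2, c=M3/2=3639/641, d=(M4−M3)/(6·1)=-5456/1923, b=Δ3−h3·(2M3+M4)/6=4154/1923
seg 4: a=3, c=M4/2=-1817/641, d=(M5−M4)/(6·3)=1817/5769, b=Δ4−h4·(2M4+M5)/6=9620/1923
t_q=7/2 → seg 1, τ=3/2; S=0+5201/1923·τ+1639/1282·τ²+-1568/1923·τ³=21443/5128

  seg 0: a=-2 b=284/1923 c=0 d=1639/7692
  seg 1: a=0 b=5201/1923 c=1639/1282 d=-1568/1923
  seg 2: a=4 b=-3781/1923 c=-4633/1282 d=11911/7692
  seg 3: a=-2 b=4154/1923 c=3639/641 d=-5456/1923
  seg 4: a=3 b=9620/1923 c=-1817/641 d=1817/5769
S(7/2) = 21443/5128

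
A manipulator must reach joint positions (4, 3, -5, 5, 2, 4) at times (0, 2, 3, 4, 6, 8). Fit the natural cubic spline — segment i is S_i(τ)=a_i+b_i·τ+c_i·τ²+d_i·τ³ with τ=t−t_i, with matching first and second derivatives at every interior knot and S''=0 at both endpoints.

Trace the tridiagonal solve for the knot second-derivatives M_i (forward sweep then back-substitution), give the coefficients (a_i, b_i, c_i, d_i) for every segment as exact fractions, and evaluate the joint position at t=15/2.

  seg 0: a=4 b=954/241 c=0 d=-2149/1928
  seg 1: a=3 b=-4539/482 c=-6447/964 d=7813/964
  seg 2: a=-5 b=1467/964 c=4248/241 d=-8819/964
  seg 3: a=5 b=4497/482 c=-9465/964 d=4245/1928
  seg 4: a=2 b=-849/241 c=1635/482 d=-545/964
S(15/2) = 18817/7712

Δ: Δ0=-1/2, Δ1=-8, Δ2=10, Δ3=-3/2, Δ4=1
row 1: diag=6, rhs=-45; c'=1/6, d'=-15/2
row 2: denom=4−1·1/6=23/6; d'=(108−1·-15/2)/(23/6)=693/23
row 3: denom=6−1·6/23=132/23; d'=(-69−1·693/23)/(132/23)=-190/11
row 4: denom=8−2·23/66=241/33; d'=(15−2·-190/11)/(241/33)=1635/241
back: M4=1635/241
back: M3=-190/11−23/66·1635/241=-9465/482
back: M2=693/23−6/23·-9465/482=8496/241
back: M1=-15/2−1/6·8496/241=-6447/482
M: M0=0, M1=-6447/482, M2=8496/241, M3=-9465/482, M4=1635/241, M5=0
seg 0: a=4, c=M0/2=0, d=(M1−M0)/(6·2)=-2149/1928, b=Δ0−h0·(2M0+M1)/6=954/241
seg 1: a=3, c=M1/2=-6447/964, d=(M2−M1)/(6·1)=7813/964, b=Δ1−h1·(2M1+M2)/6=-4539/482
seg 2: a=-5, c=M2/2=4248/241, d=(M3−M2)/(6·1)=-8819/964, b=Δ2−h2·(2M2+M3)/6=1467/964
seg 3: a=5, c=M3/2=-9465/964, d=(M4−M3)/(6·2)=4245/1928, b=Δ3−h3·(2M3+M4)/6=4497/482
seg 4: a=2, c=M4/2=1635/482, d=(M5−M4)/(6·2)=-545/964, b=Δ4−h4·(2M4+M5)/6=-849/241
t_q=15/2 → seg 4, τ=3/2; S=2+-849/241·τ+1635/482·τ²+-545/964·τ³=18817/7712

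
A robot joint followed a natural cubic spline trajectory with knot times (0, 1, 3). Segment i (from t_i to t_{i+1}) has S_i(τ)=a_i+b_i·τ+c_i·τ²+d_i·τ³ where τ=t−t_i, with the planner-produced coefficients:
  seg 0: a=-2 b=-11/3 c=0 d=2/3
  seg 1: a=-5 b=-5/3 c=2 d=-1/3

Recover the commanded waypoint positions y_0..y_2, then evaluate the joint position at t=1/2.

y_0 = S_0(0) = a_0 = -2
y_1 = S_1(0) = a_1 = -5
y_2 = S_1(2) = -3
t_q=1/2 is in segment 0 (τ=1/2); S_0(τ)=-15/4

y_0=-2 y_1=-5 y_2=-3
S(1/2) = -15/4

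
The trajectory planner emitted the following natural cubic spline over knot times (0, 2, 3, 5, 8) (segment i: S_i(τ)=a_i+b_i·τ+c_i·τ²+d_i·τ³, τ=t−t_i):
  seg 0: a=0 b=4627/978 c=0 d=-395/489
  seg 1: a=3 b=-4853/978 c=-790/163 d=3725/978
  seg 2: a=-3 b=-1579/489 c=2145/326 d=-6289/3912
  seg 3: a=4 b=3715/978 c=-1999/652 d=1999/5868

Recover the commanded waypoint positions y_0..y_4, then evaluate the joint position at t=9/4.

y_0 = S_0(0) = a_0 = 0
y_1 = S_1(0) = a_1 = 3
y_2 = S_2(0) = a_2 = -3
y_3 = S_3(0) = a_3 = 4
y_4 = S_3(3) = -3
t_q=9/4 is in segment 1 (τ=1/4); S_1(τ)=31631/20864

y_0=0 y_1=3 y_2=-3 y_3=4 y_4=-3
S(9/4) = 31631/20864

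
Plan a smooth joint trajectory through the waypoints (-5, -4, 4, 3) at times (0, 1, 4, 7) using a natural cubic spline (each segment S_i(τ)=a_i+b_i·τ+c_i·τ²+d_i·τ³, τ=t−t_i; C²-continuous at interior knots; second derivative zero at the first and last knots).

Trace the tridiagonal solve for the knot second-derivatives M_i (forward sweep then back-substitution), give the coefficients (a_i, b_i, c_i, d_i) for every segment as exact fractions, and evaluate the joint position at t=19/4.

  seg 0: a=-5 b=2/3 c=0 d=1/3
  seg 1: a=-4 b=5/3 c=1 d=-2/9
  seg 2: a=4 b=5/3 c=-1 d=1/9
S(19/4) = 303/64

Δ: Δ0=1, Δ1=8/3, Δ2=-1/3
row 1: diag=8, rhs=10; c'=3/8, d'=5/4
row 2: denom=12−3·3/8=87/8; d'=(-18−3·5/4)/(87/8)=-2
back: M2=-2
back: M1=5/4−3/8·-2=2
M: M0=0, M1=2, M2=-2, M3=0
seg 0: a=-5, c=M0/2=0, d=(M1−M0)/(6·1)=1/3, b=Δ0−h0·(2M0+M1)/6=2/3
seg 1: a=-4, c=M1/2=1, d=(M2−M1)/(6·3)=-2/9, b=Δ1−h1·(2M1+M2)/6=5/3
seg 2: a=4, c=M2/2=-1, d=(M3−M2)/(6·3)=1/9, b=Δ2−h2·(2M2+M3)/6=5/3
t_q=19/4 → seg 2, τ=3/4; S=4+5/3·τ+-1·τ²+1/9·τ³=303/64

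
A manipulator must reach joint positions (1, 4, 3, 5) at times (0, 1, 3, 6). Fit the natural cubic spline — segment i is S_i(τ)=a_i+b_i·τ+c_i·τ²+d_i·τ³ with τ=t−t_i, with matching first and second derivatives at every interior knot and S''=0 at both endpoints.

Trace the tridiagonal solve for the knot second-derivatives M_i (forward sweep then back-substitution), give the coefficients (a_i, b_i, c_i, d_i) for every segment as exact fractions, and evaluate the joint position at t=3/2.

Δ: Δ0=3, Δ1=-1/2, Δ2=2/3
row 1: diag=6, rhs=-21; c'=1/3, d'=-7/2
row 2: denom=10−2·1/3=28/3; d'=(7−2·-7/2)/(28/3)=3/2
back: M2=3/2
back: M1=-7/2−1/3·3/2=-4
M: M0=0, M1=-4, M2=3/2, M3=0
seg 0: a=1, c=M0/2=0, d=(M1−M0)/(6·1)=-2/3, b=Δ0−h0·(2M0+M1)/6=11/3
seg 1: a=4, c=M1/2=-2, d=(M2−M1)/(6·2)=11/24, b=Δ1−h1·(2M1+M2)/6=5/3
seg 2: a=3, c=M2/2=3/4, d=(M3−M2)/(6·3)=-1/12, b=Δ2−h2·(2M2+M3)/6=-5/6
t_q=3/2 → seg 1, τ=1/2; S=4+5/3·τ+-2·τ²+11/24·τ³=281/64

  seg 0: a=1 b=11/3 c=0 d=-2/3
  seg 1: a=4 b=5/3 c=-2 d=11/24
  seg 2: a=3 b=-5/6 c=3/4 d=-1/12
S(3/2) = 281/64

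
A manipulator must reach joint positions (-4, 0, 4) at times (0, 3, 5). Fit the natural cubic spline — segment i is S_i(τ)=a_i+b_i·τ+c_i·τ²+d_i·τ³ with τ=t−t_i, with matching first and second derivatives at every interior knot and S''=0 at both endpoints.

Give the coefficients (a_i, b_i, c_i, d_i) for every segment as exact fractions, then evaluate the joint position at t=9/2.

  seg 0: a=-4 b=17/15 c=0 d=1/45
  seg 1: a=0 b=26/15 c=1/5 d=-1/30
S(9/2) = 47/16

Δ: Δ0=4/3, Δ1=2
row 1: diag=10, rhs=4; c'=1/5, d'=2/5
back: M1=2/5
M: M0=0, M1=2/5, M2=0
seg 0: a=-4, c=M0/2=0, d=(M1−M0)/(6·3)=1/45, b=Δ0−h0·(2M0+M1)/6=17/15
seg 1: a=0, c=M1/2=1/5, d=(M2−M1)/(6·2)=-1/30, b=Δ1−h1·(2M1+M2)/6=26/15
t_q=9/2 → seg 1, τ=3/2; S=0+26/15·τ+1/5·τ²+-1/30·τ³=47/16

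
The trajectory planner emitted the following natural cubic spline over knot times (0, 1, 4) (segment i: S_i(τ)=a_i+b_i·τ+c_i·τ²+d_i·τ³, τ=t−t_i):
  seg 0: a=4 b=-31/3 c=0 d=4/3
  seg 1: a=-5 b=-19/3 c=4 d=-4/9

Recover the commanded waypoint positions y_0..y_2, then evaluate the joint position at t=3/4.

y_0=4 y_1=-5 y_2=0
S(3/4) = -51/16

y_0 = S_0(0) = a_0 = 4
y_1 = S_1(0) = a_1 = -5
y_2 = S_1(3) = 0
t_q=3/4 is in segment 0 (τ=3/4); S_0(τ)=-51/16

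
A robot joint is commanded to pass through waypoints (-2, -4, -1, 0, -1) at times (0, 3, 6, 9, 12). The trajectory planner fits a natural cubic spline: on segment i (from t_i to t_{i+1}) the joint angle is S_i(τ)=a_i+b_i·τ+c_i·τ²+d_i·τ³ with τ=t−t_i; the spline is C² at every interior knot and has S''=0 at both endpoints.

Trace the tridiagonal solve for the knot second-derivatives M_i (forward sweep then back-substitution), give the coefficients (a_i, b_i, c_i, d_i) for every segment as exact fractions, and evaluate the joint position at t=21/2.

Δ: Δ0=-2/3, Δ1=1, Δ2=1/3, Δ3=-1/3
row 1: diag=12, rhs=10; c'=1/4, d'=5/6
row 2: denom=12−3·1/4=45/4; d'=(-4−3·5/6)/(45/4)=-26/45
row 3: denom=12−3·4/15=56/5; d'=(-4−3·-26/45)/(56/5)=-17/84
back: M3=-17/84
back: M2=-26/45−4/15·-17/84=-11/21
back: M1=5/6−1/4·-11/21=27/28
M: M0=0, M1=27/28, M2=-11/21, M3=-17/84, M4=0
seg 0: a=-2, c=M0/2=0, d=(M1−M0)/(6·3)=3/56, b=Δ0−h0·(2M0+M1)/6=-193/168
seg 1: a=-4, c=M1/2=27/56, d=(M2−M1)/(6·3)=-125/1512, b=Δ1−h1·(2M1+M2)/6=25/84
seg 2: a=-1, c=M2/2=-11/42, d=(M3−M2)/(6·3)=1/56, b=Δ2−h2·(2M2+M3)/6=23/24
seg 3: a=0, c=M3/2=-17/168, d=(M4−M3)/(6·3)=17/1512, b=Δ3−h3·(2M3+M4)/6=-11/84
t_q=21/2 → seg 3, τ=3/2; S=0+-11/84·τ+-17/168·τ²+17/1512·τ³=-173/448

  seg 0: a=-2 b=-193/168 c=0 d=3/56
  seg 1: a=-4 b=25/84 c=27/56 d=-125/1512
  seg 2: a=-1 b=23/24 c=-11/42 d=1/56
  seg 3: a=0 b=-11/84 c=-17/168 d=17/1512
S(21/2) = -173/448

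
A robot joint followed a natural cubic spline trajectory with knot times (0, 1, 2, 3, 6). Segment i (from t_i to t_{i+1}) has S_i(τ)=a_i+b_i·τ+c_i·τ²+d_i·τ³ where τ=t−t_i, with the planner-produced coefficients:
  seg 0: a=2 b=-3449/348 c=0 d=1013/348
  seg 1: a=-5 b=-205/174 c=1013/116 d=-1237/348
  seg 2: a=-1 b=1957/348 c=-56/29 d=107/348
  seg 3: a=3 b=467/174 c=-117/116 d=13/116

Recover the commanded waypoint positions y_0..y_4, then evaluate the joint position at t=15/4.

y_0 = S_0(0) = a_0 = 2
y_1 = S_1(0) = a_1 = -5
y_2 = S_2(0) = a_2 = -1
y_3 = S_3(0) = a_3 = 3
y_4 = S_3(3) = 5
t_q=15/4 is in segment 3 (τ=3/4); S_3(τ)=33355/7424

y_0=2 y_1=-5 y_2=-1 y_3=3 y_4=5
S(15/4) = 33355/7424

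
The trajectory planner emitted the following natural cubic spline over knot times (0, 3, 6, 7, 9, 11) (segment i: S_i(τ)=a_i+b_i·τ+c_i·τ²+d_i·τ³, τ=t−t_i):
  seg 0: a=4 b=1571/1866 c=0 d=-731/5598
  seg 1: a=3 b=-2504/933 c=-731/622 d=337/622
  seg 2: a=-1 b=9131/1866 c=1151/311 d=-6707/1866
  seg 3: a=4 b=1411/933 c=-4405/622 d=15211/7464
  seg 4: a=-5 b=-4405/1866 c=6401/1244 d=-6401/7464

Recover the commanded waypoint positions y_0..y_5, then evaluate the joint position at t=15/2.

y_0 = S_0(0) = a_0 = 4
y_1 = S_1(0) = a_1 = 3
y_2 = S_2(0) = a_2 = -1
y_3 = S_3(0) = a_3 = 4
y_4 = S_4(0) = a_4 = -5
y_5 = S_4(2) = 4
t_q=15/2 is in segment 3 (τ=1/2); S_3(τ)=64497/19904

y_0=4 y_1=3 y_2=-1 y_3=4 y_4=-5 y_5=4
S(15/2) = 64497/19904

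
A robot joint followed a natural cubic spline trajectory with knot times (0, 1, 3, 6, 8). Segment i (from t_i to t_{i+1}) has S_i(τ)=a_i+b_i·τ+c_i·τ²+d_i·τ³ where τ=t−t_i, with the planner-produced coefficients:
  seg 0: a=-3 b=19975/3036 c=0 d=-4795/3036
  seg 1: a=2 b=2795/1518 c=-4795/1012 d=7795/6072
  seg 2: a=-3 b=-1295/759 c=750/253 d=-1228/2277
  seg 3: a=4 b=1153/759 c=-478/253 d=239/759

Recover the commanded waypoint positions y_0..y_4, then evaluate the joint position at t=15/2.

y_0=-3 y_1=2 y_2=-3 y_3=4 y_4=2
S(15/2) = 6255/2024

y_0 = S_0(0) = a_0 = -3
y_1 = S_1(0) = a_1 = 2
y_2 = S_2(0) = a_2 = -3
y_3 = S_3(0) = a_3 = 4
y_4 = S_3(2) = 2
t_q=15/2 is in segment 3 (τ=3/2); S_3(τ)=6255/2024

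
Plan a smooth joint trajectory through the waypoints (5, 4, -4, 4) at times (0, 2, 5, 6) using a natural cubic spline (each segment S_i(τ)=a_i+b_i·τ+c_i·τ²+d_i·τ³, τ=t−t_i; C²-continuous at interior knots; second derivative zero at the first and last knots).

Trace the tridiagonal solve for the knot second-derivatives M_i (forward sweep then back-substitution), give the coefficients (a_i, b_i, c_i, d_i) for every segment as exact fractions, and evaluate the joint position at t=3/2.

Δ: Δ0=-1/2, Δ1=-8/3, Δ2=8
row 1: diag=10, rhs=-13; c'=3/10, d'=-13/10
row 2: denom=8−3·3/10=71/10; d'=(64−3·-13/10)/(71/10)=679/71
back: M2=679/71
back: M1=-13/10−3/10·679/71=-296/71
M: M0=0, M1=-296/71, M2=679/71, M3=0
seg 0: a=5, c=M0/2=0, d=(M1−M0)/(6·2)=-74/213, b=Δ0−h0·(2M0+M1)/6=379/426
seg 1: a=4, c=M1/2=-148/71, d=(M2−M1)/(6·3)=325/426, b=Δ1−h1·(2M1+M2)/6=-1397/426
seg 2: a=-4, c=M2/2=679/142, d=(M3−M2)/(6·1)=-679/426, b=Δ2−h2·(2M2+M3)/6=1025/213
t_q=3/2 → seg 0, τ=3/2; S=5+379/426·τ+0·τ²+-74/213·τ³=733/142

  seg 0: a=5 b=379/426 c=0 d=-74/213
  seg 1: a=4 b=-1397/426 c=-148/71 d=325/426
  seg 2: a=-4 b=1025/213 c=679/142 d=-679/426
S(3/2) = 733/142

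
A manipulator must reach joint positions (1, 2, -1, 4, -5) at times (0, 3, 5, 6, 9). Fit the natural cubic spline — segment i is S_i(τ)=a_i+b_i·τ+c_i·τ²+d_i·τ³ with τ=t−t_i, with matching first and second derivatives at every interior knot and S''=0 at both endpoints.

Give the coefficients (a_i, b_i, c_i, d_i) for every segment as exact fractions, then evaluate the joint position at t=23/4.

  seg 0: a=1 b=1529/876 c=0 d=-1237/7884
  seg 1: a=2 b=-1091/438 c=-1237/876 d=557/584
  seg 2: a=-1 b=724/219 c=944/219 d=-191/73
  seg 3: a=4 b=893/219 c=-775/219 d=775/1971
S(23/4) = 13083/4672

Δ: Δ0=1/3, Δ1=-3/2, Δ2=5, Δ3=-3
row 1: diag=10, rhs=-11; c'=1/5, d'=-11/10
row 2: denom=6−2·1/5=28/5; d'=(39−2·-11/10)/(28/5)=103/14
row 3: denom=8−1·5/28=219/28; d'=(-48−1·103/14)/(219/28)=-1550/219
back: M3=-1550/219
back: M2=103/14−5/28·-1550/219=1888/219
back: M1=-11/10−1/5·1888/219=-1237/438
M: M0=0, M1=-1237/438, M2=1888/219, M3=-1550/219, M4=0
seg 0: a=1, c=M0/2=0, d=(M1−M0)/(6·3)=-1237/7884, b=Δ0−h0·(2M0+M1)/6=1529/876
seg 1: a=2, c=M1/2=-1237/876, d=(M2−M1)/(6·2)=557/584, b=Δ1−h1·(2M1+M2)/6=-1091/438
seg 2: a=-1, c=M2/2=944/219, d=(M3−M2)/(6·1)=-191/73, b=Δ2−h2·(2M2+M3)/6=724/219
seg 3: a=4, c=M3/2=-775/219, d=(M4−M3)/(6·3)=775/1971, b=Δ3−h3·(2M3+M4)/6=893/219
t_q=23/4 → seg 2, τ=3/4; S=-1+724/219·τ+944/219·τ²+-191/73·τ³=13083/4672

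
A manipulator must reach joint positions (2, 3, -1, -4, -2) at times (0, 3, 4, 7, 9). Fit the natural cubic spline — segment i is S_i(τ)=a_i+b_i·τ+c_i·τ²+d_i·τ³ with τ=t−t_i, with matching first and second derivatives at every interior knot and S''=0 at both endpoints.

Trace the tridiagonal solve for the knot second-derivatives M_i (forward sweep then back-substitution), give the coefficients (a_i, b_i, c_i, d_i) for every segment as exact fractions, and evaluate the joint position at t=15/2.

  seg 0: a=2 b=1181/558 c=0 d=-995/5022
  seg 1: a=3 b=-902/279 c=-995/558 d=63/62
  seg 2: a=-1 b=-2093/558 c=353/279 d=-583/5022
  seg 3: a=-4 b=197/279 c=41/186 d=-41/1116
S(15/2) = -10703/2976

Δ: Δ0=1/3, Δ1=-4, Δ2=-1, Δ3=1
row 1: diag=8, rhs=-26; c'=1/8, d'=-13/4
row 2: denom=8−1·1/8=63/8; d'=(18−1·-13/4)/(63/8)=170/63
row 3: denom=10−3·8/21=62/7; d'=(12−3·170/63)/(62/7)=41/93
back: M3=41/93
back: M2=170/63−8/21·41/93=706/279
back: M1=-13/4−1/8·706/279=-995/279
M: M0=0, M1=-995/279, M2=706/279, M3=41/93, M4=0
seg 0: a=2, c=M0/2=0, d=(M1−M0)/(6·3)=-995/5022, b=Δ0−h0·(2M0+M1)/6=1181/558
seg 1: a=3, c=M1/2=-995/558, d=(M2−M1)/(6·1)=63/62, b=Δ1−h1·(2M1+M2)/6=-902/279
seg 2: a=-1, c=M2/2=353/279, d=(M3−M2)/(6·3)=-583/5022, b=Δ2−h2·(2M2+M3)/6=-2093/558
seg 3: a=-4, c=M3/2=41/186, d=(M4−M3)/(6·2)=-41/1116, b=Δ3−h3·(2M3+M4)/6=197/279
t_q=15/2 → seg 3, τ=1/2; S=-4+197/279·τ+41/186·τ²+-41/1116·τ³=-10703/2976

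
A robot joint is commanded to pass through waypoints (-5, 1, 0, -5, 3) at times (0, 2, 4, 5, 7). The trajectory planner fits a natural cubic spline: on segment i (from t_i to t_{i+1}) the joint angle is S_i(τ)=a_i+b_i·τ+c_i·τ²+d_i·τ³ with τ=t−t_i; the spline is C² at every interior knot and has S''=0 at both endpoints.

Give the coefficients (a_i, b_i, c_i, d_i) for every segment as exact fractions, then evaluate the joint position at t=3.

Δ: Δ0=3, Δ1=-1/2, Δ2=-5, Δ3=4
row 1: diag=8, rhs=-21; c'=1/4, d'=-21/8
row 2: denom=6−2·1/4=11/2; d'=(-27−2·-21/8)/(11/2)=-87/22
row 3: denom=6−1·2/11=64/11; d'=(54−1·-87/22)/(64/11)=1275/128
back: M3=1275/128
back: M2=-87/22−2/11·1275/128=-369/64
back: M1=-21/8−1/4·-369/64=-303/256
M: M0=0, M1=-303/256, M2=-369/64, M3=1275/128, M4=0
seg 0: a=-5, c=M0/2=0, d=(M1−M0)/(6·2)=-101/1024, b=Δ0−h0·(2M0+M1)/6=869/256
seg 1: a=1, c=M1/2=-303/512, d=(M2−M1)/(6·2)=-391/1024, b=Δ1−h1·(2M1+M2)/6=283/128
seg 2: a=0, c=M2/2=-369/128, d=(M3−M2)/(6·1)=671/256, b=Δ2−h2·(2M2+M3)/6=-1213/256
seg 3: a=-5, c=M3/2=1275/256, d=(M4−M3)/(6·2)=-425/512, b=Δ3−h3·(2M3+M4)/6=-169/64
t_q=3 → seg 1, τ=1; S=1+283/128·τ+-303/512·τ²+-391/1024·τ³=2291/1024

  seg 0: a=-5 b=869/256 c=0 d=-101/1024
  seg 1: a=1 b=283/128 c=-303/512 d=-391/1024
  seg 2: a=0 b=-1213/256 c=-369/128 d=671/256
  seg 3: a=-5 b=-169/64 c=1275/256 d=-425/512
S(3) = 2291/1024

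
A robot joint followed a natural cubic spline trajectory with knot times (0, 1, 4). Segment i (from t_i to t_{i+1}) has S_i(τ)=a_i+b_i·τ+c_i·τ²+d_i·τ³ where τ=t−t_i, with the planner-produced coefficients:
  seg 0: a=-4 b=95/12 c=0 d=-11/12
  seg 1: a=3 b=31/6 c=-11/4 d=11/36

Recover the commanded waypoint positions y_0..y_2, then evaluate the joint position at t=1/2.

y_0 = S_0(0) = a_0 = -4
y_1 = S_1(0) = a_1 = 3
y_2 = S_1(3) = 2
t_q=1/2 is in segment 0 (τ=1/2); S_0(τ)=-5/32

y_0=-4 y_1=3 y_2=2
S(1/2) = -5/32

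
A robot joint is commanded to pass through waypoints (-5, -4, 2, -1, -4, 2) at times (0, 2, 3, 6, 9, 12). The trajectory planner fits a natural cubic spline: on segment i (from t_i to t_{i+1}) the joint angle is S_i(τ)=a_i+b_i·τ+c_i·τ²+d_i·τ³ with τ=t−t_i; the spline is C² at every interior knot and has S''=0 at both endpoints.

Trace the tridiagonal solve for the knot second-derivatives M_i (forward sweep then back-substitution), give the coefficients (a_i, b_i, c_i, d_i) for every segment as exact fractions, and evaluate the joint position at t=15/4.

Δ: Δ0=1/2, Δ1=6, Δ2=-1, Δ3=-1, Δ4=2
row 1: diag=6, rhs=33; c'=1/6, d'=11/2
row 2: denom=8−1·1/6=47/6; d'=(-42−1·11/2)/(47/6)=-285/47
row 3: denom=12−3·18/47=510/47; d'=(0−3·-285/47)/(510/47)=57/34
row 4: denom=12−3·47/170=1899/170; d'=(18−3·57/34)/(1899/170)=245/211
back: M4=245/211
back: M3=57/34−47/170·245/211=286/211
back: M2=-285/47−18/47·286/211=-1389/211
back: M1=11/2−1/6·-1389/211=1392/211
M: M0=0, M1=1392/211, M2=-1389/211, M3=286/211, M4=245/211, M5=0
seg 0: a=-5, c=M0/2=0, d=(M1−M0)/(6·2)=116/211, b=Δ0−h0·(2M0+M1)/6=-717/422
seg 1: a=-4, c=M1/2=696/211, d=(M2−M1)/(6·1)=-927/422, b=Δ1−h1·(2M1+M2)/6=2067/422
seg 2: a=2, c=M2/2=-1389/422, d=(M3−M2)/(6·3)=1675/3798, b=Δ2−h2·(2M2+M3)/6=1035/211
seg 3: a=-1, c=M3/2=143/211, d=(M4−M3)/(6·3)=-41/3798, b=Δ3−h3·(2M3+M4)/6=-1239/422
seg 4: a=-4, c=M4/2=245/422, d=(M5−M4)/(6·3)=-245/3798, b=Δ4−h4·(2M4+M5)/6=177/211
t_q=15/4 → seg 2, τ=3/4; S=2+1035/211·τ+-1389/422·τ²+1675/3798·τ³=108397/27008

  seg 0: a=-5 b=-717/422 c=0 d=116/211
  seg 1: a=-4 b=2067/422 c=696/211 d=-927/422
  seg 2: a=2 b=1035/211 c=-1389/422 d=1675/3798
  seg 3: a=-1 b=-1239/422 c=143/211 d=-41/3798
  seg 4: a=-4 b=177/211 c=245/422 d=-245/3798
S(15/4) = 108397/27008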